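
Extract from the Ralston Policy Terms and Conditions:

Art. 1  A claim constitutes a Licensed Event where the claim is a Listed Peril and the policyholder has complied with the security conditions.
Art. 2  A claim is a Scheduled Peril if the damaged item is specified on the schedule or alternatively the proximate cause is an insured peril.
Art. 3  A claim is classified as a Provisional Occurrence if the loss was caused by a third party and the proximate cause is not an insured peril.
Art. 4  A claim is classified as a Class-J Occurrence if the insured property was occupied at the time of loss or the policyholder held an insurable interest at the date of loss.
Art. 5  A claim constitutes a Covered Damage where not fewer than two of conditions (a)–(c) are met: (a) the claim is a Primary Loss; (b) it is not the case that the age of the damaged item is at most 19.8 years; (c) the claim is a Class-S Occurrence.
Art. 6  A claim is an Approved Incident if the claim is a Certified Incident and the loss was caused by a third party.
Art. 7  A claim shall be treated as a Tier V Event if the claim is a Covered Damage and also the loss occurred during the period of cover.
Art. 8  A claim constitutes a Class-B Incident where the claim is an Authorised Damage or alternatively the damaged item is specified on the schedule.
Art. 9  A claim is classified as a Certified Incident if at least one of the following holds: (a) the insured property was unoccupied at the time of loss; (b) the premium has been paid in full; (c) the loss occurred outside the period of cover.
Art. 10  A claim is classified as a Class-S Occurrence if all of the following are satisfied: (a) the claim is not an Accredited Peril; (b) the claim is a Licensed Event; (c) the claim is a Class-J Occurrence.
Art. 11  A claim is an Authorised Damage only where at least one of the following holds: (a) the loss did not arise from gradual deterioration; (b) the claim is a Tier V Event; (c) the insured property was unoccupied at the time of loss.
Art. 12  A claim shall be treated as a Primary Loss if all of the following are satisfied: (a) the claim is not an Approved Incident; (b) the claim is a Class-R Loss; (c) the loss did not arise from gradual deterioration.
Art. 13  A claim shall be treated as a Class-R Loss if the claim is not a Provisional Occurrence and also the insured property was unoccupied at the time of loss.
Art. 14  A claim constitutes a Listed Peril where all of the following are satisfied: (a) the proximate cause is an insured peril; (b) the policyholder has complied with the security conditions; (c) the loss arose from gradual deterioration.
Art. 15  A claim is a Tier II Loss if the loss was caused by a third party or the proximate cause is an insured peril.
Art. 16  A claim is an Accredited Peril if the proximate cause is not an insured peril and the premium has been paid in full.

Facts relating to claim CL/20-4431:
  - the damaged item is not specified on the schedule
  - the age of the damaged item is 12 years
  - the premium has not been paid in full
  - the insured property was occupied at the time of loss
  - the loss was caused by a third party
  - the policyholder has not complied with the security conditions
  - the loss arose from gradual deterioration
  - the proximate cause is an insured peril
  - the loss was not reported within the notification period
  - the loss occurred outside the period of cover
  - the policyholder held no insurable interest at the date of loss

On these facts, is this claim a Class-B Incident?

No

article 9 — Certified Incident: [the insured property was unoccupied at the time of loss? no] OR [the premium has been paid in full? no] OR [the loss occurred outside the period of cover? yes] → satisfied.
article 6 — Approved Incident: [Certified Incident (article 9)? yes] AND [the loss was caused by a third party? yes] → satisfied.
article 3 — Provisional Occurrence: [the loss was caused by a third party? yes] AND [the proximate cause is not an insured peril? no] → not satisfied.
article 13 — Class-R Loss: [not a Provisional Occurrence (article 3)? yes] AND [the insured property was unoccupied at the time of loss? no] → not satisfied.
article 12 — Primary Loss: [not an Approved Incident (article 6)? no] AND [Class-R Loss (article 13)? no] AND [the loss did not arise from gradual deterioration? no] → not satisfied.
article 16 — Accredited Peril: [the proximate cause is not an insured peril? no] AND [the premium has been paid in full? no] → not satisfied.
article 14 — Listed Peril: [the proximate cause is an insured peril? yes] AND [the policyholder has complied with the security conditions? no] AND [the loss arose from gradual deterioration? yes] → not satisfied.
article 1 — Licensed Event: [Listed Peril (article 14)? no] AND [the policyholder has complied with the security conditions? no] → not satisfied.
article 4 — Class-J Occurrence: [the insured property was occupied at the time of loss? yes] OR [the policyholder held an insurable interest at the date of loss? no] → satisfied.
article 10 — Class-S Occurrence: [not an Accredited Peril (article 16)? yes] AND [Licensed Event (article 1)? no] AND [Class-J Occurrence (article 4)? yes] → not satisfied.
article 5 — Covered Damage: Primary Loss (article 12)? no; age of the damaged item: 12 years ≤ 19.8 years? yes, so negated condition no; Class-S Occurrence (article 10)? no — 0 of 3 hold (need ≥2) → not satisfied.
article 7 — Tier V Event: [Covered Damage (article 5)? no] AND [the loss occurred during the period of cover? no] → not satisfied.
article 11 — Authorised Damage: [the loss did not arise from gradual deterioration? no] OR [Tier V Event (article 7)? no] OR [the insured property was unoccupied at the time of loss? no] → not satisfied.
article 8 — Class-B Incident: [Authorised Damage (article 11)? no] OR [the damaged item is specified on the schedule? no] → not satisfied.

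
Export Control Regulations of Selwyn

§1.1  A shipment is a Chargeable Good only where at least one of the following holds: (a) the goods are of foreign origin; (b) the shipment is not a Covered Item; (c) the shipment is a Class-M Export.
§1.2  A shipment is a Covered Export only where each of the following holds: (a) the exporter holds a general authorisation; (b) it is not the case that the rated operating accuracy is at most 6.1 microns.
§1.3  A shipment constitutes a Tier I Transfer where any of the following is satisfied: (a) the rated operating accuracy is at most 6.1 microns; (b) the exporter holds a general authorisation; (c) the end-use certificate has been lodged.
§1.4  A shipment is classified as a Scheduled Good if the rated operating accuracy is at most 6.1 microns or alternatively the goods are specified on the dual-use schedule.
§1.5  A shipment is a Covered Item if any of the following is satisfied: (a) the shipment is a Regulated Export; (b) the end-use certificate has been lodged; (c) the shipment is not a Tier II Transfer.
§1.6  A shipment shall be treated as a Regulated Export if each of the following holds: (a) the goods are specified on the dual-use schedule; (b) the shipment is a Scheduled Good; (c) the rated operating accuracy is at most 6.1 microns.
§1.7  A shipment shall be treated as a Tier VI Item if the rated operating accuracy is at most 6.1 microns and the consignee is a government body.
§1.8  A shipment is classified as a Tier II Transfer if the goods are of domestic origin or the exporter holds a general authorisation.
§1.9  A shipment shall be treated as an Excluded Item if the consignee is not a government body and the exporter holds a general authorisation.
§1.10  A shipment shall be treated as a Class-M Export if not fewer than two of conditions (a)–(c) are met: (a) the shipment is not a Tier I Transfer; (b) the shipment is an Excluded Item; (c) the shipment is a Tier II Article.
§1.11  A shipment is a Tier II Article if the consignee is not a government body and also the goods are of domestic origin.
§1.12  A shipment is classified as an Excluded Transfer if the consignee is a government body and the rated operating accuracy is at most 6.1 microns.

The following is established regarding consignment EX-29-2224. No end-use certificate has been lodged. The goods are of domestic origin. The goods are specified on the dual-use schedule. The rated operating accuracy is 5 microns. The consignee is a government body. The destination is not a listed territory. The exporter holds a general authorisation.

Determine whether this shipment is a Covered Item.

Yes

§1.4 — Scheduled Good: [rated operating accuracy: 5 microns ≤ 6.1 microns? yes] OR [the goods are specified on the dual-use schedule? yes] → satisfied.
§1.6 — Regulated Export: [the goods are specified on the dual-use schedule? yes] AND [Scheduled Good (§1.4)? yes] AND [rated operating accuracy: 5 microns ≤ 6.1 microns? yes] → satisfied.
§1.8 — Tier II Transfer: [the goods are of domestic origin? yes] OR [the exporter holds a general authorisation? yes] → satisfied.
§1.5 — Covered Item: [Regulated Export (§1.6)? yes] OR [the end-use certificate has been lodged? no] OR [not a Tier II Transfer (§1.8)? no] → satisfied.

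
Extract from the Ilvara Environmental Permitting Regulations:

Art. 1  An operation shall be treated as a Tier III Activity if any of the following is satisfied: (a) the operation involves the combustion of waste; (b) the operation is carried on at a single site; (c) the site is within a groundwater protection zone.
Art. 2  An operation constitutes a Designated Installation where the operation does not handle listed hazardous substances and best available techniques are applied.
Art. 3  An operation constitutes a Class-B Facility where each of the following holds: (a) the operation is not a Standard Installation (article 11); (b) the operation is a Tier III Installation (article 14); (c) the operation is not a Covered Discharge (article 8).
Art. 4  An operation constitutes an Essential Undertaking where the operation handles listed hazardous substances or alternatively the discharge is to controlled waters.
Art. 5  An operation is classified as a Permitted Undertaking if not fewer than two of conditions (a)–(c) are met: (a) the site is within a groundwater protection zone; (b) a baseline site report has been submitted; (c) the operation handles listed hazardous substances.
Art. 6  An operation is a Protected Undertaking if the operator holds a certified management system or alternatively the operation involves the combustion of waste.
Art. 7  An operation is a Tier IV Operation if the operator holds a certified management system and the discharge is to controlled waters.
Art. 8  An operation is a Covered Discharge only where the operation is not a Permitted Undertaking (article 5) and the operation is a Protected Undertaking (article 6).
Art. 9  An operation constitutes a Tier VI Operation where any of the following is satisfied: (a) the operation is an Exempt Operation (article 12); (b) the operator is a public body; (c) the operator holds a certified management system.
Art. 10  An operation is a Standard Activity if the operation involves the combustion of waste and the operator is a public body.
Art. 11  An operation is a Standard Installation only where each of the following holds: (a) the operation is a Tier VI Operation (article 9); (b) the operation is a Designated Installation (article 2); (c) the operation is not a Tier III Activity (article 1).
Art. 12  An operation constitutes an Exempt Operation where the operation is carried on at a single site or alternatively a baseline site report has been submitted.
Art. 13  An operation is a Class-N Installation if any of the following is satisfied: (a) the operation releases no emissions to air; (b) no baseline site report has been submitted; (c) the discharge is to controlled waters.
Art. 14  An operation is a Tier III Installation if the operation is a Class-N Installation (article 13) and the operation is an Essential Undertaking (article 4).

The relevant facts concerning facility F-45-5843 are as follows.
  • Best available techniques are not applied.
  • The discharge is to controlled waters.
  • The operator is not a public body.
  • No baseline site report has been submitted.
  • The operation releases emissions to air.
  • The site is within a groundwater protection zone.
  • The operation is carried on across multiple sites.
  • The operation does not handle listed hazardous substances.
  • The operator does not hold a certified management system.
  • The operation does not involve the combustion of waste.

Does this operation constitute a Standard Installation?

No

article 12 — Exempt Operation: [the operation is carried on at a single site? no] OR [a baseline site report has been submitted? no] → not satisfied.
article 9 — Tier VI Operation: [Exempt Operation (article 12)? no] OR [the operator is a public body? no] OR [the operator holds a certified management system? no] → not satisfied.
article 2 — Designated Installation: [the operation does not handle listed hazardous substances? yes] AND [best available techniques are applied? no] → not satisfied.
article 1 — Tier III Activity: [the operation involves the combustion of waste? no] OR [the operation is carried on at a single site? no] OR [the site is within a groundwater protection zone? yes] → satisfied.
article 11 — Standard Installation: [Tier VI Operation (article 9)? no] AND [Designated Installation (article 2)? no] AND [not a Tier III Activity (article 1)? no] → not satisfied.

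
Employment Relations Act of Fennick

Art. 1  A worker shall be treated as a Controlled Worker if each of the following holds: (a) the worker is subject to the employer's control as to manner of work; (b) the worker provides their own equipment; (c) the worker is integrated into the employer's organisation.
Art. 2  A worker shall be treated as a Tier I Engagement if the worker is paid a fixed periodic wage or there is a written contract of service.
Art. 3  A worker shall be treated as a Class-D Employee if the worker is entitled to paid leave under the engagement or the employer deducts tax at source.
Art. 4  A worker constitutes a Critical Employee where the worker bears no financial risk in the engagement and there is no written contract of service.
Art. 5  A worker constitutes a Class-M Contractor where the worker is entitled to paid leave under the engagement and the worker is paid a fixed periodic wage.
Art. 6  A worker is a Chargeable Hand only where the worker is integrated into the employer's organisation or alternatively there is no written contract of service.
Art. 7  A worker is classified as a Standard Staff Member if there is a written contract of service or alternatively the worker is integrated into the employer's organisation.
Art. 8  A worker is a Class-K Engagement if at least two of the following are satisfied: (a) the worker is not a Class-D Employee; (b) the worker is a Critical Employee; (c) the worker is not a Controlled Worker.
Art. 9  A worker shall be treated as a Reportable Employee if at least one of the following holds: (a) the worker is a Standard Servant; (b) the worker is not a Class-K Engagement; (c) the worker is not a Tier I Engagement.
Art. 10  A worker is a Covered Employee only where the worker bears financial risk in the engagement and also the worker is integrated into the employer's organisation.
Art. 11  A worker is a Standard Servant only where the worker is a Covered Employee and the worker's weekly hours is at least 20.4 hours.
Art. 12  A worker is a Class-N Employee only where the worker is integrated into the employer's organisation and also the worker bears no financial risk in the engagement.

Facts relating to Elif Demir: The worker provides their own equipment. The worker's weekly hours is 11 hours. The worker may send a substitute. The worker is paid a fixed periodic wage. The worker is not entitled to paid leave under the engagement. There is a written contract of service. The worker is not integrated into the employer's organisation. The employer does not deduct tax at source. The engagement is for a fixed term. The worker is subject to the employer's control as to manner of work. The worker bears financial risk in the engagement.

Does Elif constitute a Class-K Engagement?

article 3 — Class-D Employee: [the worker is entitled to paid leave under the engagement? no] OR [the employer deducts tax at source? no] → not satisfied.
article 4 — Critical Employee: [the worker bears no financial risk in the engagement? no] AND [there is no written contract of service? no] → not satisfied.
article 1 — Controlled Worker: [the worker is subject to the employer's control as to manner of work? yes] AND [the worker provides their own equipment? yes] AND [the worker is integrated into the employer's organisation? no] → not satisfied.
article 8 — Class-K Engagement: not a Class-D Employee (article 3)? yes; Critical Employee (article 4)? no; not a Controlled Worker (article 1)? yes — 2 of 3 hold (need ≥2) → satisfied.

Yes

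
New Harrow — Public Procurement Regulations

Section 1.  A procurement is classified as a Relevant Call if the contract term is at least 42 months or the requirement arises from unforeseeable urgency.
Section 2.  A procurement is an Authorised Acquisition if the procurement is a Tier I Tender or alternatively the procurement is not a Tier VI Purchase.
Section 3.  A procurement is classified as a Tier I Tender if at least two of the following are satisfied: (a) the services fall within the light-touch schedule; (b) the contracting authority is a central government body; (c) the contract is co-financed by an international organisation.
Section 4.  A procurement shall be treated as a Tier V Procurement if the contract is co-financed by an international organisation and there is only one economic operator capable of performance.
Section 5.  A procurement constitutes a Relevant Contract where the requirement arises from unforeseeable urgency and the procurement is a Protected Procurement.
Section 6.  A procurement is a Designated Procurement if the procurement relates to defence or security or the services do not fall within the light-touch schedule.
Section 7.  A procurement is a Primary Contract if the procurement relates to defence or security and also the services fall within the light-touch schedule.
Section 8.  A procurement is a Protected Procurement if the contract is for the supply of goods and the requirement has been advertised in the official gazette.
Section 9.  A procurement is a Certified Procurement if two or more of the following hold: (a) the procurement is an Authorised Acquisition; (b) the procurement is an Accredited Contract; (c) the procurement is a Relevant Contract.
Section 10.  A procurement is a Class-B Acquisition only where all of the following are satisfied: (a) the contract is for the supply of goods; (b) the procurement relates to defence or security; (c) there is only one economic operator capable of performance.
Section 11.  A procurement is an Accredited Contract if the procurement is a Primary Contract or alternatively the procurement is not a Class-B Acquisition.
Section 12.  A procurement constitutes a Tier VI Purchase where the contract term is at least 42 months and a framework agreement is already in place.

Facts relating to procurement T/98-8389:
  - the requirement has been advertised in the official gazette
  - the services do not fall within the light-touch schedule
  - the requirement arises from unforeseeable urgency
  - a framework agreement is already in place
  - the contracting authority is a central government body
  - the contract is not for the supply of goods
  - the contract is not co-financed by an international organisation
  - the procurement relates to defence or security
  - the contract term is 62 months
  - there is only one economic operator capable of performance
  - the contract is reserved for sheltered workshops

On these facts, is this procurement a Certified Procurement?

section 3 — Tier I Tender: the services fall within the light-touch schedule? no; the contracting authority is a central government body? yes; the contract is co-financed by an international organisation? no — 1 of 3 hold (need ≥2) → not satisfied.
section 12 — Tier VI Purchase: [contract term: 62 months ≥ 42 months? yes] AND [a framework agreement is already in place? yes] → satisfied.
section 2 — Authorised Acquisition: [Tier I Tender (section 3)? no] OR [not a Tier VI Purchase (section 12)? no] → not satisfied.
section 7 — Primary Contract: [the procurement relates to defence or security? yes] AND [the services fall within the light-touch schedule? no] → not satisfied.
section 10 — Class-B Acquisition: [the contract is for the supply of goods? no] AND [the procurement relates to defence or security? yes] AND [there is only one economic operator capable of performance? yes] → not satisfied.
section 11 — Accredited Contract: [Primary Contract (section 7)? no] OR [not a Class-B Acquisition (section 10)? yes] → satisfied.
section 8 — Protected Procurement: [the contract is for the supply of goods? no] AND [the requirement has been advertised in the official gazette? yes] → not satisfied.
section 5 — Relevant Contract: [the requirement arises from unforeseeable urgency? yes] AND [Protected Procurement (section 8)? no] → not satisfied.
section 9 — Certified Procurement: Authorised Acquisition (section 2)? no; Accredited Contract (section 11)? yes; Relevant Contract (section 5)? no — 1 of 3 hold (need ≥2) → not satisfied.

No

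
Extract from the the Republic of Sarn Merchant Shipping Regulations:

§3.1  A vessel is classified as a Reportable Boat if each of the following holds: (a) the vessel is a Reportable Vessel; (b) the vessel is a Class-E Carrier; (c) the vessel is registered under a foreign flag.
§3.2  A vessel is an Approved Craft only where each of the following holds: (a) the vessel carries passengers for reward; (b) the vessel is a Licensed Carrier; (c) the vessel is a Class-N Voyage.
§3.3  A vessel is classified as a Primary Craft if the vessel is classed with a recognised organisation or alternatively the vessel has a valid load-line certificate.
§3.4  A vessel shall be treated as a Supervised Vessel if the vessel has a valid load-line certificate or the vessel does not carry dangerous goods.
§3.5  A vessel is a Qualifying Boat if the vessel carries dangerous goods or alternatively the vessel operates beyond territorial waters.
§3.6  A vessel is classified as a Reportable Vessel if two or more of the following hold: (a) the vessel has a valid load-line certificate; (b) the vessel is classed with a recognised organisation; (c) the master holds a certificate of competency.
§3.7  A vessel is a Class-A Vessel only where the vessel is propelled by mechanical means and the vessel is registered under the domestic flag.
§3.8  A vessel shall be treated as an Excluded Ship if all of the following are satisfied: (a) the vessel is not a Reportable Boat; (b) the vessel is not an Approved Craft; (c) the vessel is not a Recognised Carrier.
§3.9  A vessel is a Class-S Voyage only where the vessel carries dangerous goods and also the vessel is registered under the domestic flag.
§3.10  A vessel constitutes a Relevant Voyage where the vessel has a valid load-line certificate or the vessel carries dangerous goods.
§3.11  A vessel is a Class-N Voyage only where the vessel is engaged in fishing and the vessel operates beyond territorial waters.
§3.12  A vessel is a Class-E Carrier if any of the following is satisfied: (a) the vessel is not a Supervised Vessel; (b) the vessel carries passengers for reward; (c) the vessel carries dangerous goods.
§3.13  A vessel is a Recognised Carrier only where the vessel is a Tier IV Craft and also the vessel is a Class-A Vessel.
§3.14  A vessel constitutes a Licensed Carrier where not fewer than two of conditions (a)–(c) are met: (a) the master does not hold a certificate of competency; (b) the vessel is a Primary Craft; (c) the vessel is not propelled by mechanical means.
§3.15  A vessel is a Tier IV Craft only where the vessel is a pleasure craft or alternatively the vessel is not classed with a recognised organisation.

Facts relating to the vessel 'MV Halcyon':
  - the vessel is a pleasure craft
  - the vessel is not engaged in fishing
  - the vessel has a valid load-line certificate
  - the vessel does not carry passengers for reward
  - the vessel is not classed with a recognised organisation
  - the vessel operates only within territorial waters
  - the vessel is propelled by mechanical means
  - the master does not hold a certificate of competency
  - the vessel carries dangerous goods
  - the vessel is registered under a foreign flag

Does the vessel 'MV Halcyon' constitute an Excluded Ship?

Yes

Under §3.6: the vessel has a valid load-line certificate? yes; the vessel is classed with a recognised organisation? no; the master holds a certificate of competency? no — 1 of 3 hold (need ≥2) → not satisfied.
Under §3.4: the vessel has a valid load-line certificate? yes; or the vessel does not carry dangerous goods? no. So the vessel is a Supervised Vessel.
Under §3.12: not a Supervised Vessel (§3.4)? no; or the vessel carries passengers for reward? no; or the vessel carries dangerous goods? yes. So the vessel is a Class-E Carrier.
Under §3.1: Reportable Vessel (§3.6)? no; and Class-E Carrier (§3.12)? yes; and the vessel is registered under a foreign flag? yes. So the vessel is not a Reportable Boat.
Under §3.3: the vessel is classed with a recognised organisation? no; or the vessel has a valid load-line certificate? yes. So the vessel is a Primary Craft.
Under §3.14: the master does not hold a certificate of competency? yes; Primary Craft (§3.3)? yes; the vessel is not propelled by mechanical means? no — 2 of 3 hold (need ≥2) → satisfied.
Under §3.11: the vessel is engaged in fishing? no; and the vessel operates beyond territorial waters? no. So the vessel is not a Class-N Voyage.
Under §3.2: the vessel carries passengers for reward? no; and Licensed Carrier (§3.14)? yes; and Class-N Voyage (§3.11)? no. So the vessel is not an Approved Craft.
Under §3.15: the vessel is a pleasure craft? yes; or the vessel is not classed with a recognised organisation? yes. So the vessel is a Tier IV Craft.
Under §3.7: the vessel is propelled by mechanical means? yes; and the vessel is registered under the domestic flag? no. So the vessel is not a Class-A Vessel.
Under §3.13: Tier IV Craft (§3.15)? yes; and Class-A Vessel (§3.7)? no. So the vessel is not a Recognised Carrier.
Under §3.8: not a Reportable Boat (§3.1)? yes; and not an Approved Craft (§3.2)? yes; and not a Recognised Carrier (§3.13)? yes. So the vessel is an Excluded Ship.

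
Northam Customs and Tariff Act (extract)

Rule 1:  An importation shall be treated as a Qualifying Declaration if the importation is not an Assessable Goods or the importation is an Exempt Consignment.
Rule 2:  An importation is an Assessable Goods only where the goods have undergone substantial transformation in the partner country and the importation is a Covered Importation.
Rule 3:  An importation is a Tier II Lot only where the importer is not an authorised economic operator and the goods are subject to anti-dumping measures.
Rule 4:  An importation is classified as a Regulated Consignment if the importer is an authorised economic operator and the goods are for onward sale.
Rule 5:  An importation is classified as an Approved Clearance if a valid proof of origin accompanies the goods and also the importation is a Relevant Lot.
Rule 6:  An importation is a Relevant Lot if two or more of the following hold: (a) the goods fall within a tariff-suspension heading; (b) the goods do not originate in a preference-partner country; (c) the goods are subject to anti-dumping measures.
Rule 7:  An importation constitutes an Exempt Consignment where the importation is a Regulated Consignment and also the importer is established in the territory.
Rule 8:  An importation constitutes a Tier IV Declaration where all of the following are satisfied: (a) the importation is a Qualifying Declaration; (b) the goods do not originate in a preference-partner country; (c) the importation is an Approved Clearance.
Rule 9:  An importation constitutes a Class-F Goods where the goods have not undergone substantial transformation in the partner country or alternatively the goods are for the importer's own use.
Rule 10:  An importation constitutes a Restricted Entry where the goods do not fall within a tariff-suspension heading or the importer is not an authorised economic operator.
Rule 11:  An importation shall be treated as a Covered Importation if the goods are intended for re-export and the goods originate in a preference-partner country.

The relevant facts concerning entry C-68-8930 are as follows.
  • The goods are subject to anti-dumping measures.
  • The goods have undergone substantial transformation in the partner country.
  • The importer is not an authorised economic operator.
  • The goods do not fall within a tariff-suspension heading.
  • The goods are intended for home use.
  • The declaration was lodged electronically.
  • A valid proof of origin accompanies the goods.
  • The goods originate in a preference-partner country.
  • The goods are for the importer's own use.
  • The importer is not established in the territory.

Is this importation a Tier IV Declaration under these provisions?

No

rule 11 — Covered Importation: [the goods are intended for re-export? no] AND [the goods originate in a preference-partner country? yes] → not satisfied.
rule 2 — Assessable Goods: [the goods have undergone substantial transformation in the partner country? yes] AND [Covered Importation (rule 11)? no] → not satisfied.
rule 4 — Regulated Consignment: [the importer is an authorised economic operator? no] AND [the goods are for onward sale? no] → not satisfied.
rule 7 — Exempt Consignment: [Regulated Consignment (rule 4)? no] AND [the importer is established in the territory? no] → not satisfied.
rule 1 — Qualifying Declaration: [not an Assessable Goods (rule 2)? yes] OR [Exempt Consignment (rule 7)? no] → satisfied.
rule 6 — Relevant Lot: the goods fall within a tariff-suspension heading? no; the goods do not originate in a preference-partner country? no; the goods are subject to anti-dumping measures? yes — 1 of 3 hold (need ≥2) → not satisfied.
rule 5 — Approved Clearance: [a valid proof of origin accompanies the goods? yes] AND [Relevant Lot (rule 6)? no] → not satisfied.
rule 8 — Tier IV Declaration: [Qualifying Declaration (rule 1)? yes] AND [the goods do not originate in a preference-partner country? no] AND [Approved Clearance (rule 5)? no] → not satisfied.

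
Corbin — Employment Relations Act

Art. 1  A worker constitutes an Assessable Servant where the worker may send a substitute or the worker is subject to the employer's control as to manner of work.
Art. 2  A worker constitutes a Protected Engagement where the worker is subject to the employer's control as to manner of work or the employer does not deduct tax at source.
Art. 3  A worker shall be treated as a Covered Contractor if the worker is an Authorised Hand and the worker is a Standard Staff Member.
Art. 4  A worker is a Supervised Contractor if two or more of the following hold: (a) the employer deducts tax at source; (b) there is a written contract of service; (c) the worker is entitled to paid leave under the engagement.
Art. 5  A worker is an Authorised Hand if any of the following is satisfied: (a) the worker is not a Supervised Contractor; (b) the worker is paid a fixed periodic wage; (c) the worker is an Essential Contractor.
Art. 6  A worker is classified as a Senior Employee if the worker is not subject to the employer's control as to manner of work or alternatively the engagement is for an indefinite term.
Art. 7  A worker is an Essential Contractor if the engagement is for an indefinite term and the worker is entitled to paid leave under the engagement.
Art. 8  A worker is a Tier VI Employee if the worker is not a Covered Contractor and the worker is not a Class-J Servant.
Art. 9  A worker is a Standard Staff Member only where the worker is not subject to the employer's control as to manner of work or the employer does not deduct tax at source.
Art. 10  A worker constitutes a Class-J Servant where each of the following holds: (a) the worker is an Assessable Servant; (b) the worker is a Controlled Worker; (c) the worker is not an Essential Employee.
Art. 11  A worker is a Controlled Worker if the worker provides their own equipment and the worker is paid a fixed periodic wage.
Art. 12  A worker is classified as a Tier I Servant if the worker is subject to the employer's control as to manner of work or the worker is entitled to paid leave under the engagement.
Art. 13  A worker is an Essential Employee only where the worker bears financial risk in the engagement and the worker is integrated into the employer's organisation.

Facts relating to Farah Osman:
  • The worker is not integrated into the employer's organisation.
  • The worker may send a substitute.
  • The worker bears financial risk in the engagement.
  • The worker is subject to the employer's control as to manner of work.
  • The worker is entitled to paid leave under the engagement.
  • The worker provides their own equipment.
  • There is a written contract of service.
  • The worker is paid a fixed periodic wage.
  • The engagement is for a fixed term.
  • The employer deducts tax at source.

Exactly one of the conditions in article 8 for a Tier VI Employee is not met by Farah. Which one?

Under article 4: the employer deducts tax at source? yes; there is a written contract of service? yes; the worker is entitled to paid leave under the engagement? yes — 3 of 3 hold (need ≥2) → satisfied.
Under article 7: the engagement is for an indefinite term? no; and the worker is entitled to paid leave under the engagement? yes. So the worker is not an Essential Contractor.
Under article 5: not a Supervised Contractor (article 4)? no; or the worker is paid a fixed periodic wage? yes; or Essential Contractor (article 7)? no. So the worker is an Authorised Hand.
Under article 9: the worker is not subject to the employer's control as to manner of work? no; or the employer does not deduct tax at source? no. So the worker is not a Standard Staff Member.
Under article 3: Authorised Hand (article 5)? yes; and Standard Staff Member (article 9)? no. So the worker is not a Covered Contractor.
Under article 1: the worker may send a substitute? yes; or the worker is subject to the employer's control as to manner of work? yes. So the worker is an Assessable Servant.
Under article 11: the worker provides their own equipment? yes; and the worker is paid a fixed periodic wage? yes. So the worker is a Controlled Worker.
Under article 13: the worker bears financial risk in the engagement? yes; and the worker is integrated into the employer's organisation? no. So the worker is not an Essential Employee.
Under article 10: Assessable Servant (article 1)? yes; and Controlled Worker (article 11)? yes; and not an Essential Employee (article 13)? yes. So the worker is a Class-J Servant.
Under article 8: not a Covered Contractor (article 3)? yes; and not a Class-J Servant (article 10)? no. So the worker is not a Tier VI Employee.

Class-J Servant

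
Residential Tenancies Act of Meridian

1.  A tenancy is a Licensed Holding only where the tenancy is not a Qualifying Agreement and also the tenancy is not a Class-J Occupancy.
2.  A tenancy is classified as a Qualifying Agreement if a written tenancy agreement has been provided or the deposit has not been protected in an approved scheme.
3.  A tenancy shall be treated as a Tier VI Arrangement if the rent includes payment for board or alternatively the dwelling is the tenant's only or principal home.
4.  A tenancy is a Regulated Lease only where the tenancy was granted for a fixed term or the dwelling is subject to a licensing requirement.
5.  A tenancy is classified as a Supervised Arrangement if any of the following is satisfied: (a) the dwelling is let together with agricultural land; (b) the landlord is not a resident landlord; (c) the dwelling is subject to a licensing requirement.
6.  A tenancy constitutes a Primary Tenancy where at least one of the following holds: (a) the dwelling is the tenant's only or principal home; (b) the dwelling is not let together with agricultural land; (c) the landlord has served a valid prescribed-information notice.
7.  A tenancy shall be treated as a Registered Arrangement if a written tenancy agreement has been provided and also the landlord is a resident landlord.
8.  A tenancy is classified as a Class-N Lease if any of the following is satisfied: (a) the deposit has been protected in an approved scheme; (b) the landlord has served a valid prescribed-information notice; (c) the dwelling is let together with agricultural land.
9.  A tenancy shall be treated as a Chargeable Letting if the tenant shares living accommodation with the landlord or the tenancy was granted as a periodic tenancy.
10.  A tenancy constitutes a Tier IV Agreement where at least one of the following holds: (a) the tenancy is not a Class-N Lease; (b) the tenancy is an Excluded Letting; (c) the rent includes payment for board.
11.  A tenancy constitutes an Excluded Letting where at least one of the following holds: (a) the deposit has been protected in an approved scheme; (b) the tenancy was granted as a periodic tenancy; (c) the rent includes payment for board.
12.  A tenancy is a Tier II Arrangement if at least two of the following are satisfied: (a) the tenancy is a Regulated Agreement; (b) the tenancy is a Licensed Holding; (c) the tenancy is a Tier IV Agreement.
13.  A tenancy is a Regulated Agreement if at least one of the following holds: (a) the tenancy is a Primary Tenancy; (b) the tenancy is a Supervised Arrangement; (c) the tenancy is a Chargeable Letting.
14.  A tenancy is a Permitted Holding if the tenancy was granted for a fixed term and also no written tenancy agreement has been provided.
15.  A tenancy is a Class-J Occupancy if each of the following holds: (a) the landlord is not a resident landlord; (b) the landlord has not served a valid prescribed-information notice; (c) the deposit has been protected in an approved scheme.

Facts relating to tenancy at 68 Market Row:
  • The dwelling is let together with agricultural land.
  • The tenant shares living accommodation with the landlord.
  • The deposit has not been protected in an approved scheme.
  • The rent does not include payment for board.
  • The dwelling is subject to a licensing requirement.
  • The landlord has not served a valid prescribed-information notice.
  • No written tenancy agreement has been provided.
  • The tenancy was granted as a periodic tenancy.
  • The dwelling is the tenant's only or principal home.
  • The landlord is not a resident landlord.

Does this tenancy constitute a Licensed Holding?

Under paragraph 2: a written tenancy agreement has been provided? no; or the deposit has not been protected in an approved scheme? yes. So the tenancy is a Qualifying Agreement.
Under paragraph 15: the landlord is not a resident landlord? yes; and the landlord has not served a valid prescribed-information notice? yes; and the deposit has been protected in an approved scheme? no. So the tenancy is not a Class-J Occupancy.
Under paragraph 1: not a Qualifying Agreement (paragraph 2)? no; and not a Class-J Occupancy (paragraph 15)? yes. So the tenancy is not a Licensed Holding.

No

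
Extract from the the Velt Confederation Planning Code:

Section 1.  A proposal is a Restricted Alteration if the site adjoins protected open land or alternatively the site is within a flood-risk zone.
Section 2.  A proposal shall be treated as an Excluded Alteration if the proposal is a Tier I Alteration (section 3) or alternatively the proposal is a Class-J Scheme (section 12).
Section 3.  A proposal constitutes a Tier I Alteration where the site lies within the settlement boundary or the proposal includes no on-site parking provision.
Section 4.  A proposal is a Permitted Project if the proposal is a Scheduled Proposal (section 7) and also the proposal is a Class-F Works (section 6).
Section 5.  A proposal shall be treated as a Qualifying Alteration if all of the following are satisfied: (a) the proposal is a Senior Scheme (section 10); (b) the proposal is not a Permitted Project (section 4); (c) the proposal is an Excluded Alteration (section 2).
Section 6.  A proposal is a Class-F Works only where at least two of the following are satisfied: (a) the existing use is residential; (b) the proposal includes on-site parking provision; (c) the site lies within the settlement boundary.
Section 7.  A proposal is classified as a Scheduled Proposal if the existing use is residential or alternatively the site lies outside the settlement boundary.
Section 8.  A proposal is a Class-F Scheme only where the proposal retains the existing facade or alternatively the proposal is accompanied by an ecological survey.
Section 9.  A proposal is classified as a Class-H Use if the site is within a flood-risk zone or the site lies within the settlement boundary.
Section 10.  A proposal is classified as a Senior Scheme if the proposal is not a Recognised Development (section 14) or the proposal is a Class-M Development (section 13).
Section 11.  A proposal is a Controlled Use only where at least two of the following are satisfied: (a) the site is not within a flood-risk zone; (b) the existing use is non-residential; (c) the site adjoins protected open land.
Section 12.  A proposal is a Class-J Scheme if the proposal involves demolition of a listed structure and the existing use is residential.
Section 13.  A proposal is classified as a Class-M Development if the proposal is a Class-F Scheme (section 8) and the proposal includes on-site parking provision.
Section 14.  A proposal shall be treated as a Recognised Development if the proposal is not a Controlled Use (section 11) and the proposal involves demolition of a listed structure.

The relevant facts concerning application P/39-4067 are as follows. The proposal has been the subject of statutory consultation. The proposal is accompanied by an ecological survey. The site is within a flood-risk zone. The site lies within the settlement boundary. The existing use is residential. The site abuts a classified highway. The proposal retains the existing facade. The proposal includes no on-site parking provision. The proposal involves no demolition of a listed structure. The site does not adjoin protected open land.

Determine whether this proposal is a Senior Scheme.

Yes

section 11 — Controlled Use: the site is not within a flood-risk zone? no; the existing use is non-residential? no; the site adjoins protected open land? no — 0 of 3 hold (need ≥2) → not satisfied.
section 14 — Recognised Development: [not a Controlled Use (section 11)? yes] AND [the proposal involves demolition of a listed structure? no] → not satisfied.
section 8 — Class-F Scheme: [the proposal retains the existing facade? yes] OR [the proposal is accompanied by an ecological survey? yes] → satisfied.
section 13 — Class-M Development: [Class-F Scheme (section 8)? yes] AND [the proposal includes on-site parking provision? no] → not satisfied.
section 10 — Senior Scheme: [not a Recognised Development (section 14)? yes] OR [Class-M Development (section 13)? no] → satisfied.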